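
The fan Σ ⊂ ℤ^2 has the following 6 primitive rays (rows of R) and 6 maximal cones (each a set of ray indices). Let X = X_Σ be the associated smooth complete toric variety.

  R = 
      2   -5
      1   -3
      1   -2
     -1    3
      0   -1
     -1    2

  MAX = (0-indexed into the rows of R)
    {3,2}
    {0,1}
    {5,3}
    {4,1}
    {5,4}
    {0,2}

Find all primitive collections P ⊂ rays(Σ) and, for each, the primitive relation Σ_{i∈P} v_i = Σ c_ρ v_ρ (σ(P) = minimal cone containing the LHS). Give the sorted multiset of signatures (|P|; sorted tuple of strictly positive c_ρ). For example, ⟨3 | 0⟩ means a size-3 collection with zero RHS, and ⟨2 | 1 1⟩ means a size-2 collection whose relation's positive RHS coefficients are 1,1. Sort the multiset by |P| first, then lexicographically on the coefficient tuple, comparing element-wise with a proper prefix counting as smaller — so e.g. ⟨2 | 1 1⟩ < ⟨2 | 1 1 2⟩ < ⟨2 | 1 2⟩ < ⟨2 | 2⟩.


Σ has 9 primitive collections:

  {1,3}:  v_{1} + v_{3} = 0  ⟹  sig = ⟨2 | 0⟩
  {2,5}:  v_{2} + v_{5} = 0  ⟹  sig = ⟨2 | 0⟩
  {0,3}:  v_{0} + v_{3} = v_{2}  ⟹  sig = ⟨2 | 1⟩
  {0,5}:  v_{0} + v_{5} = v_{1}  ⟹  sig = ⟨2 | 1⟩
  {1,2}:  v_{1} + v_{2} = v_{0}  ⟹  sig = ⟨2 | 1⟩
  {1,5}:  v_{1} + v_{5} = v_{4}  ⟹  sig = ⟨2 | 1⟩
  {2,4}:  v_{2} + v_{4} = v_{1}  ⟹  sig = ⟨2 | 1⟩
  {3,4}:  v_{3} + v_{4} = v_{5}  ⟹  sig = ⟨2 | 1⟩
  {0,4}:  v_{0} + v_{4} = 2·v_{1}  ⟹  sig = ⟨2 | 2⟩

Sorted signature multiset PRS(X):
    |P|=2: 9 collections, coeffs (), (), (1), (1), (1), (1), (1), (1), (2)


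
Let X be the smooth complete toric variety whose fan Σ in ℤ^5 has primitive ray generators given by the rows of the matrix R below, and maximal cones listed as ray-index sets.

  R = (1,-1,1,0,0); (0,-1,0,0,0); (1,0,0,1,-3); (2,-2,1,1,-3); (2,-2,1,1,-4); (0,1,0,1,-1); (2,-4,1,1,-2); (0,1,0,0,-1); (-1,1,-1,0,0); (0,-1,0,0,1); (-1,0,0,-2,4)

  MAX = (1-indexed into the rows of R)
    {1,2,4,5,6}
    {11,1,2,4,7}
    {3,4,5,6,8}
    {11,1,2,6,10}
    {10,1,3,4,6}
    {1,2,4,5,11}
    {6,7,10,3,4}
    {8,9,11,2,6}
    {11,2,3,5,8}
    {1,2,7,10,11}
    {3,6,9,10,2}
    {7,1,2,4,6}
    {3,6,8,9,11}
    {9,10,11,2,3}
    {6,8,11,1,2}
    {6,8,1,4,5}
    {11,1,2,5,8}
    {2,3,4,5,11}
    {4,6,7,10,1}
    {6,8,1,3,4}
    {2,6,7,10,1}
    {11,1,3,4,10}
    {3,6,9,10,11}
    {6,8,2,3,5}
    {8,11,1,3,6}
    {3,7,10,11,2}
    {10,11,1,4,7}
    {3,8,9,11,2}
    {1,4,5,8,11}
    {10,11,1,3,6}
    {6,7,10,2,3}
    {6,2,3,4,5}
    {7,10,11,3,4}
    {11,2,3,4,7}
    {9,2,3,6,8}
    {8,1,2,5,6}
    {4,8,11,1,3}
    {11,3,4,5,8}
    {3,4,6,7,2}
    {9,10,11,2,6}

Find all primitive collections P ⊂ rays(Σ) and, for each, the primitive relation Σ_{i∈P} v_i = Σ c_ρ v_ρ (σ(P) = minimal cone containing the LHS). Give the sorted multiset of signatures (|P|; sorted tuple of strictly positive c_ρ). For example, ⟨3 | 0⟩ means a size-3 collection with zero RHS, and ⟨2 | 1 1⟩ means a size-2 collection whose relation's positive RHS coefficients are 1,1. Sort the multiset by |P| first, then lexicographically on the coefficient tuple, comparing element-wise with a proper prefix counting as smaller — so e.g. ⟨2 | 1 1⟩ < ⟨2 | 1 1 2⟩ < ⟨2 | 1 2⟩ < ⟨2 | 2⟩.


17 collections generate NE(X_Σ); each relation:

  P={1,9}:  v_{1} + v_{9} = 0  →  sig = ⟨2 | 0⟩
  P={8,10}:  v_{8} + v_{10} = 0  →  sig = ⟨2 | 0⟩
  P={4,9}:  v_{4} + v_{9} = v_{2} + v_{3}  →  sig = ⟨2 | 1 1⟩
  P={5,10}:  v_{5} + v_{10} = v_{2} + v_{4}  →  sig = ⟨2 | 1 1⟩
  P={7,8}:  v_{7} + v_{8} = v_{2} + v_{4}  →  sig = ⟨2 | 1 1⟩
  P={5,9}:  v_{5} + v_{9} = 2·v_{2} + v_{3} + v_{8}  →  sig = ⟨2 | 1 1 2⟩
  P={7,9}:  v_{7} + v_{9} = 2·v_{2} + v_{3} + v_{10}  →  sig = ⟨2 | 1 1 2⟩
  P={5,7}:  v_{5} + v_{7} = 2·v_{2} + 2·v_{4}  →  sig = ⟨2 | 2 2⟩
  P={1,2,3}:  v_{1} + v_{2} + v_{3} = v_{4}  →  sig = ⟨3 | 1⟩
  P={2,4,8}:  v_{2} + v_{4} + v_{8} = v_{5}  →  sig = ⟨3 | 1⟩
  P={2,4,10}:  v_{2} + v_{4} + v_{10} = v_{7}  →  sig = ⟨3 | 1⟩
  P={4,6,11}:  v_{4} + v_{6} + v_{11} = v_{1}  →  sig = ⟨3 | 1⟩
  P={5,6,11}:  v_{5} + v_{6} + v_{11} = v_{1} + v_{2} + v_{8}  →  sig = ⟨3 | 1 1 1⟩
  P={6,7,11}:  v_{6} + v_{7} + v_{11} = v_{1} + v_{2} + v_{10}  →  sig = ⟨3 | 1 1 1⟩
  P={1,3,5}:  v_{1} + v_{3} + v_{5} = 2·v_{4} + v_{8}  →  sig = ⟨3 | 1 2⟩
  P={1,3,7}:  v_{1} + v_{3} + v_{7} = 2·v_{4} + v_{10}  →  sig = ⟨3 | 1 2⟩
  P={2,3,6,11}:  v_{2} + v_{3} + v_{6} + v_{11} = 0  →  sig = ⟨4 | 0⟩

Hence PRS(X_Σ) =
    |P|=2: 8 collections, coeffs (), (), (1,1), (1,1), (1,1), (1,1,2), (1,1,2), (2,2)
    |P|=3: 8 collections, coeffs (1), (1), (1), (1), (1,1,1), (1,1,1), (1,2), (1,2)
    |P|=4: 1 collection, coeffs ()


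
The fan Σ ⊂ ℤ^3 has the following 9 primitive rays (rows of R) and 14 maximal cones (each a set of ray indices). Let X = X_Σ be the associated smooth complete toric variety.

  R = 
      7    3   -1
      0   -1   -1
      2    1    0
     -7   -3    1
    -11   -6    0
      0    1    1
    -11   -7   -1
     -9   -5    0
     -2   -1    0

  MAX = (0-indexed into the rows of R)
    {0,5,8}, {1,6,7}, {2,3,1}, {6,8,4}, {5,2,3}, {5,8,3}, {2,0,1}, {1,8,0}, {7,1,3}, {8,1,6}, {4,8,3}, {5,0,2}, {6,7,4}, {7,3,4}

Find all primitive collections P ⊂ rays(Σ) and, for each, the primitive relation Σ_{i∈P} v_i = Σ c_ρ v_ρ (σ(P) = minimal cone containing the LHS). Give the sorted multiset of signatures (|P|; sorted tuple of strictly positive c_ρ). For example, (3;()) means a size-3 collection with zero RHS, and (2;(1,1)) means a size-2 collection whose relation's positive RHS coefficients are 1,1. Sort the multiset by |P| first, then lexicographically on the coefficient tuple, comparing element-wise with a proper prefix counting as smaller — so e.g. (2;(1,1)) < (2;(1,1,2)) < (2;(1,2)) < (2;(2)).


Minimal non-faces — 16 found among 9 rays, 14 max cones:

  P={0,3}:  v_{0} + v_{3} = 0  ⇒ sig = (2;())
  P={1,5}:  v_{1} + v_{5} = 0  ⇒ sig = (2;())
  P={2,8}:  v_{2} + v_{8} = 0  ⇒ sig = (2;())
  P={1,4}:  v_{1} + v_{4} = v_{6}  ⇒ sig = (2;(1))
  P={2,4}:  v_{2} + v_{4} = v_{7}  ⇒ sig = (2;(1))
  P={5,6}:  v_{5} + v_{6} = v_{4}  ⇒ sig = (2;(1))
  P={7,8}:  v_{7} + v_{8} = v_{4}  ⇒ sig = (2;(1))
  P={0,7}:  v_{0} + v_{7} = v_{1} + v_{8}  ⇒ sig = (2;(1,1))
  P={2,6}:  v_{2} + v_{6} = v_{1} + v_{7}  ⇒ sig = (2;(1,1))
  P={2,7}:  v_{2} + v_{7} = v_{1} + v_{3}  ⇒ sig = (2;(1,1))
  P={5,7}:  v_{5} + v_{7} = v_{3} + v_{8}  ⇒ sig = (2;(1,1))
  P={0,4}:  v_{0} + v_{4} = v_{1} + 2·v_{8}  ⇒ sig = (2;(1,2))
  P={4,5}:  v_{4} + v_{5} = v_{3} + 2·v_{8}  ⇒ sig = (2;(1,2))
  P={3,6}:  v_{3} + v_{6} = 2·v_{7}  ⇒ sig = (2;(2))
  P={0,6}:  v_{0} + v_{6} = 2·v_{1} + 2·v_{8}  ⇒ sig = (2;(2,2))
  P={1,3,8}:  v_{1} + v_{3} + v_{8} = v_{7}  ⇒ sig = (3;(1))

Hence PRS(X_Σ) =
    (2;())
    (2;())
    (2;())
    (2;(1))
    (2;(1))
    (2;(1))
    (2;(1))
    (2;(1,1))
    (2;(1,1))
    (2;(1,1))
    (2;(1,1))
    (2;(1,2))
    (2;(1,2))
    (2;(2))
    (2;(2,2))
    (3;(1))


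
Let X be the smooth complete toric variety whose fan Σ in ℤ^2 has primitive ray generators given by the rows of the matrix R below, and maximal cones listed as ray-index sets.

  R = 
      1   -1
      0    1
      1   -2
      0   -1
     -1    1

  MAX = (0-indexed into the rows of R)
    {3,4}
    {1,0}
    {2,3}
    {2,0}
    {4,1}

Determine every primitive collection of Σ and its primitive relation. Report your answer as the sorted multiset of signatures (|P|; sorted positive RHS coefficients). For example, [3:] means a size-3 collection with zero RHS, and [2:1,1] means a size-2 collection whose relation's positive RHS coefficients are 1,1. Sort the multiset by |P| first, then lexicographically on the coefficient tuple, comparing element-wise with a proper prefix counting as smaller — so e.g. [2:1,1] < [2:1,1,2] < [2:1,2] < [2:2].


5 collections generate NE(X_Σ); each relation:

  {0,4}:  v_{0} + v_{4} = 0 — sig = [2:]
  {1,3}:  v_{1} + v_{3} = 0 — sig = [2:]
  {0,3}:  v_{0} + v_{3} = v_{2} — sig = [2:1]
  {1,2}:  v_{1} + v_{2} = v_{0} — sig = [2:1]
  {2,4}:  v_{2} + v_{4} = v_{3} — sig = [2:1]

Sorted signature multiset PRS(X):
    |P|=2: 5 collections, coeffs (), (), (1), (1), (1)


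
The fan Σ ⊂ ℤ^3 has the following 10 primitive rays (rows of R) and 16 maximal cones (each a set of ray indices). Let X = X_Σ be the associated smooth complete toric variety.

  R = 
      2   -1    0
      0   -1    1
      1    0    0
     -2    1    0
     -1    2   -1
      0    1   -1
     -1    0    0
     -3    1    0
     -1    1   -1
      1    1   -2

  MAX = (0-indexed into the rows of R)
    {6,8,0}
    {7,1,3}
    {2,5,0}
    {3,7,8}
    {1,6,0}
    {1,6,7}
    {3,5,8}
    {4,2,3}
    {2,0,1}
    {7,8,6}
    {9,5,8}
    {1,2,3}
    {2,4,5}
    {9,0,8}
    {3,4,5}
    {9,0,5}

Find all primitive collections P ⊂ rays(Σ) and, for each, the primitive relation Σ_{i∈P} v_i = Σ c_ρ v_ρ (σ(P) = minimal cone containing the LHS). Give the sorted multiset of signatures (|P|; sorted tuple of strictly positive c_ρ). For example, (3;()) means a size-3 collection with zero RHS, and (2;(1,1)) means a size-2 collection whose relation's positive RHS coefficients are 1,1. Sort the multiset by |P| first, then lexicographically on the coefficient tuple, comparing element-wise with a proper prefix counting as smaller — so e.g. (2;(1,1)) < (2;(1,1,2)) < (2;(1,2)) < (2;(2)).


Minimal non-faces — 23 found among 10 rays, 16 max cones:

  P={0,3}:  v_{0} + v_{3} = 0 ; sig = (2;())
  P={1,5}:  v_{1} + v_{5} = 0 ; sig = (2;())
  P={2,6}:  v_{2} + v_{6} = 0 ; sig = (2;())
  P={0,7}:  v_{0} + v_{7} = v_{6} ; sig = (2;(1))
  P={1,8}:  v_{1} + v_{8} = v_{6} ; sig = (2;(1))
  P={2,7}:  v_{2} + v_{7} = v_{3} ; sig = (2;(1))
  P={2,8}:  v_{2} + v_{8} = v_{5} ; sig = (2;(1))
  P={3,6}:  v_{3} + v_{6} = v_{7} ; sig = (2;(1))
  P={5,6}:  v_{5} + v_{6} = v_{8} ; sig = (2;(1))
  P={0,4}:  v_{0} + v_{4} = v_{2} + v_{5} ; sig = (2;(1,1))
  P={1,4}:  v_{1} + v_{4} = v_{2} + v_{3} ; sig = (2;(1,1))
  P={1,9}:  v_{1} + v_{9} = v_{0} + v_{8} ; sig = (2;(1,1))
  P={3,9}:  v_{3} + v_{9} = v_{5} + v_{8} ; sig = (2;(1,1))
  P={4,6}:  v_{4} + v_{6} = v_{3} + v_{5} ; sig = (2;(1,1))
  P={5,7}:  v_{5} + v_{7} = v_{3} + v_{8} ; sig = (2;(1,1))
  P={2,9}:  v_{2} + v_{9} = v_{0} + 2·v_{5} ; sig = (2;(1,2))
  P={4,7}:  v_{4} + v_{7} = 2·v_{3} + v_{5} ; sig = (2;(1,2))
  P={4,8}:  v_{4} + v_{8} = v_{3} + 2·v_{5} ; sig = (2;(1,2))
  P={6,9}:  v_{6} + v_{9} = v_{0} + 2·v_{8} ; sig = (2;(1,2))
  P={7,9}:  v_{7} + v_{9} = 2·v_{8} ; sig = (2;(2))
  P={4,9}:  v_{4} + v_{9} = 3·v_{5} ; sig = (2;(3))
  P={0,5,8}:  v_{0} + v_{5} + v_{8} = v_{9} ; sig = (3;(1))
  P={2,3,5}:  v_{2} + v_{3} + v_{5} = v_{4} ; sig = (3;(1))

so the primitive-relation signature multiset is
[(2;()), (2;()), (2;()), (2;(1)), (2;(1)), (2;(1)), (2;(1)), (2;(1)), (2;(1)), (2;(1,1)), (2;(1,1)), (2;(1,1)), (2;(1,1)), (2;(1,1)), (2;(1,1)), (2;(1,2)), (2;(1,2)), (2;(1,2)), (2;(1,2)), (2;(2)), (2;(3)), (3;(1)), (3;(1))]


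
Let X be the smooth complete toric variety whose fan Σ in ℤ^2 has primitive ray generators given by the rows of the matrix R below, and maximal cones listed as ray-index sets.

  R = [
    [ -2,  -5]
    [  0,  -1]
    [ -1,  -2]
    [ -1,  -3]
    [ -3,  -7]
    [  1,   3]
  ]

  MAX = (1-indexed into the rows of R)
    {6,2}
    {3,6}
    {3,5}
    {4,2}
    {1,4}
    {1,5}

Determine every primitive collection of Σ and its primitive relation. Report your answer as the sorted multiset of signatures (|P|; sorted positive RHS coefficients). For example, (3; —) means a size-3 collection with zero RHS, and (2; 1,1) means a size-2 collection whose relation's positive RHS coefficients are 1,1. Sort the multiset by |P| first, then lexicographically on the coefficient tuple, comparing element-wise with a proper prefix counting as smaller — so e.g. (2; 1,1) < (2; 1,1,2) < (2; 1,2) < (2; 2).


Minimal non-faces — 9 found among 6 rays, 6 max cones:

  P = {4,6}:  v_{4} + v_{6} = 0 ; sig = (2; —)
  P = {1,3}:  v_{1} + v_{3} = v_{5} ; sig = (2; 1)
  P = {1,6}:  v_{1} + v_{6} = v_{3} ; sig = (2; 1)
  P = {2,3}:  v_{2} + v_{3} = v_{4} ; sig = (2; 1)
  P = {3,4}:  v_{3} + v_{4} = v_{1} ; sig = (2; 1)
  P = {2,5}:  v_{2} + v_{5} = v_{1} + v_{4} ; sig = (2; 1,1)
  P = {1,2}:  v_{1} + v_{2} = 2·v_{4} ; sig = (2; 2)
  P = {4,5}:  v_{4} + v_{5} = 2·v_{1} ; sig = (2; 2)
  P = {5,6}:  v_{5} + v_{6} = 2·v_{3} ; sig = (2; 2)

Signatures (|P|; sorted positive RHS coefficients), sorted:
{ (2; —),  (2; 1) ×4,  (2; 1,1),  (2; 2) ×3 }


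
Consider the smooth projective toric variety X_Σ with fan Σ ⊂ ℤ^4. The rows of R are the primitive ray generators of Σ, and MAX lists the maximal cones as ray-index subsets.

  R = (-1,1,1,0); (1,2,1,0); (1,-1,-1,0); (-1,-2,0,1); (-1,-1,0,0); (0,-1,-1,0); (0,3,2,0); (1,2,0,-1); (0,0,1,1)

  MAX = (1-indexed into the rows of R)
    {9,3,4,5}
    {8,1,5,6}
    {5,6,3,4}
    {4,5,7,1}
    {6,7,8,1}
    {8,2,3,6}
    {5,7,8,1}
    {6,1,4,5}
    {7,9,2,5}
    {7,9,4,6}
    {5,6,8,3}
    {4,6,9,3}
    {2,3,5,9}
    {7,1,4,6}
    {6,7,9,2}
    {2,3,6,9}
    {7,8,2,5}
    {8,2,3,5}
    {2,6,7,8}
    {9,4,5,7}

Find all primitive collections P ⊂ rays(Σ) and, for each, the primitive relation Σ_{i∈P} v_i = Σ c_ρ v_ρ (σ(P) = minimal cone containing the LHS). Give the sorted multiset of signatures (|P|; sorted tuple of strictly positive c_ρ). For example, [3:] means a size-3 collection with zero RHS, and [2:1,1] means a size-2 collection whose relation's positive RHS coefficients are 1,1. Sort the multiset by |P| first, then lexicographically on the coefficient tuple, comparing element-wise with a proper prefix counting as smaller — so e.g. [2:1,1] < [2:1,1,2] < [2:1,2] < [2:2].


Δ(Σ) — 9 vertices, 10 min non-faces:

  • {1,3}:  v_{1} + v_{3} = 0 — sig = [2:]
  • {4,8}:  v_{4} + v_{8} = 0 — sig = [2:]
  • {1,2}:  v_{1} + v_{2} = v_{7} — sig = [2:1]
  • {2,4}:  v_{2} + v_{4} = v_{9} — sig = [2:1]
  • {3,7}:  v_{3} + v_{7} = v_{2} — sig = [2:1]
  • {8,9}:  v_{8} + v_{9} = v_{2} — sig = [2:1]
  • {1,9}:  v_{1} + v_{9} = v_{4} + v_{7} — sig = [2:1,1]
  • {2,5,6}:  v_{2} + v_{5} + v_{6} = 0 — sig = [3:]
  • {5,6,7}:  v_{5} + v_{6} + v_{7} = v_{1} — sig = [3:1]
  • {5,6,9}:  v_{5} + v_{6} + v_{9} = v_{4} — sig = [3:1]

Sorted signature multiset PRS(X):
{ [2:] ×2,  [2:1] ×4,  [2:1,1],  [3:],  [3:1] ×2 }


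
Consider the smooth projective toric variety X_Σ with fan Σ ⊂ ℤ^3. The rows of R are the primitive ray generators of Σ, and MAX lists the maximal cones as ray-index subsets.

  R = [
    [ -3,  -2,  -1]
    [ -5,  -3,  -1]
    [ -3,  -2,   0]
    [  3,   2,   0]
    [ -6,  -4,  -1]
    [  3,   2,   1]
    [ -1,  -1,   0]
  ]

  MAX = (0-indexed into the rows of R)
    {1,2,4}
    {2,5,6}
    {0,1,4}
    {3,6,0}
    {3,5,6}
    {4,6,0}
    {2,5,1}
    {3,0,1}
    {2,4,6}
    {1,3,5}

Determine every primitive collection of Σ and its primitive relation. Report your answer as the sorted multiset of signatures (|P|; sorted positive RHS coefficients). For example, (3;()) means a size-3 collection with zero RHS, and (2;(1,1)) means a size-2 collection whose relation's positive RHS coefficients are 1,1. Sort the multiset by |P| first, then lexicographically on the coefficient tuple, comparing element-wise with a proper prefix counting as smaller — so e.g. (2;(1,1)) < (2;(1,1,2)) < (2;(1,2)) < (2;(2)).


|primitive collections| = 6. Relations:

  P = {0,5}:  v_{0} + v_{5} = 0  ⟹  sig = (2;())
  P = {2,3}:  v_{2} + v_{3} = 0  ⟹  sig = (2;())
  P = {0,2}:  v_{0} + v_{2} = v_{4}  ⟹  sig = (2;(1))
  P = {1,6}:  v_{1} + v_{6} = v_{4}  ⟹  sig = (2;(1))
  P = {3,4}:  v_{3} + v_{4} = v_{0}  ⟹  sig = (2;(1))
  P = {4,5}:  v_{4} + v_{5} = v_{2}  ⟹  sig = (2;(1))

so the primitive-relation signature multiset is
    |P|=2: 6 collections, coeffs (), (), (1), (1), (1), (1)


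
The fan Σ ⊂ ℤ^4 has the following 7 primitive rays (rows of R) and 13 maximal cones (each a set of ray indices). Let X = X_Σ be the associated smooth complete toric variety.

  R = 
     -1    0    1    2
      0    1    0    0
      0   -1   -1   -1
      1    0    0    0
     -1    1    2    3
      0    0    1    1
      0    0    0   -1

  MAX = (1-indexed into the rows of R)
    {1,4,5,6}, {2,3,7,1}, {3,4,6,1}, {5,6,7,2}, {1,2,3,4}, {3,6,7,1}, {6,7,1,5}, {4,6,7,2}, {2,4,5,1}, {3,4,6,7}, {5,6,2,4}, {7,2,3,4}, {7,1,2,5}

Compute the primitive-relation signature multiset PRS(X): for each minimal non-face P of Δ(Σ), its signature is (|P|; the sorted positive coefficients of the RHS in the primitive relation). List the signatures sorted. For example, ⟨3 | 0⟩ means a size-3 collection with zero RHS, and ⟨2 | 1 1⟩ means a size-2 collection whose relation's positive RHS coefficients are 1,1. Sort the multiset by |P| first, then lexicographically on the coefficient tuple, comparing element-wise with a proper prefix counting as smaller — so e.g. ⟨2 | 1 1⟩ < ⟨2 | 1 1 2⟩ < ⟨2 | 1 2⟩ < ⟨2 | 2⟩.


The 5 primitive collections of Σ (r=7, n=4):

  • {3,5}:  v_{3} + v_{5} = v_{1}  →  sig = ⟨2 | 1⟩
  • {2,3,6}:  v_{2} + v_{3} + v_{6} = 0  →  sig = ⟨3 | 0⟩
  • {1,2,6}:  v_{1} + v_{2} + v_{6} = v_{5}  →  sig = ⟨3 | 1⟩
  • {1,4,7}:  v_{1} + v_{4} + v_{7} = v_{6}  →  sig = ⟨3 | 1⟩
  • {4,5,7}:  v_{4} + v_{5} + v_{7} = v_{2} + 2·v_{6}  →  sig = ⟨3 | 1 2⟩

Sorted signature multiset PRS(X):
    ⟨2 | 1⟩
    ⟨3 | 0⟩
    ⟨3 | 1⟩
    ⟨3 | 1⟩
    ⟨3 | 1 2⟩


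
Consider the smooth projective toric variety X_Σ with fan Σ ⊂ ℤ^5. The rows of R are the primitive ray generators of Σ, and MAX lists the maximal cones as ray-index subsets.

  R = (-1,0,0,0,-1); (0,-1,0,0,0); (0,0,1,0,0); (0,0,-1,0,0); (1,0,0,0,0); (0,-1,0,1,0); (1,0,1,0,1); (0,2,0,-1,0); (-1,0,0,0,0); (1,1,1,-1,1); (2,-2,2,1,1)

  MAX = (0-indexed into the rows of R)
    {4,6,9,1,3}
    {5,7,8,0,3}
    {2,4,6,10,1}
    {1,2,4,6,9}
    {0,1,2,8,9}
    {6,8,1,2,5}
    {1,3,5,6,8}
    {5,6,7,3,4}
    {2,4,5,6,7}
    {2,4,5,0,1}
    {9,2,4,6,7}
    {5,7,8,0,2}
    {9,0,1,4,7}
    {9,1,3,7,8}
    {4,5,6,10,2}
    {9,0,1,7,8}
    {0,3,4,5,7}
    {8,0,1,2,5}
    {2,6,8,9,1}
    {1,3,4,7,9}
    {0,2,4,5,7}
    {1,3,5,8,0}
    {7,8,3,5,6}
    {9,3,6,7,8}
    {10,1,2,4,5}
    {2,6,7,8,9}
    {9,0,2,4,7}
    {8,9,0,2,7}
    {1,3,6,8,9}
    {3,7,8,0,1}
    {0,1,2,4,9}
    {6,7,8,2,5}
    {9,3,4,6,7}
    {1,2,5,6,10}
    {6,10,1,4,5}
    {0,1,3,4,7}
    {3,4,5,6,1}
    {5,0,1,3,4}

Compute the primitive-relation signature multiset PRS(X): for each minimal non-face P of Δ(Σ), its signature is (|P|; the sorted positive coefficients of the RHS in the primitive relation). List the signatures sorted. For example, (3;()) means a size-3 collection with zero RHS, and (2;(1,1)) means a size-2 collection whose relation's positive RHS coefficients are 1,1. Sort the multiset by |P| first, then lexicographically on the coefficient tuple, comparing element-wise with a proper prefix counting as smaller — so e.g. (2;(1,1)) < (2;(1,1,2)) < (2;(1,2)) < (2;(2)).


14 collections generate NE(X_Σ); each relation:

  • {2,3}:  v_{2} + v_{3} = 0  ⇒ sig = (2;())
  • {4,8}:  v_{4} + v_{8} = 0  ⇒ sig = (2;())
  • {0,6}:  v_{0} + v_{6} = v_{2}  ⇒ sig = (2;(1))
  • {5,9}:  v_{5} + v_{9} = v_{6}  ⇒ sig = (2;(1))
  • {7,10}:  v_{7} + v_{10} = v_{2} + v_{4} + v_{6}  ⇒ sig = (2;(1,1,1))
  • {3,10}:  v_{3} + v_{10} = v_{1} + v_{4} + v_{5} + v_{6}  ⇒ sig = (2;(1,1,1,1))
  • {8,10}:  v_{8} + v_{10} = v_{1} + v_{2} + v_{5} + v_{6}  ⇒ sig = (2;(1,1,1,1))
  • {0,10}:  v_{0} + v_{10} = v_{1} + 2·v_{2} + v_{4} + v_{5}  ⇒ sig = (2;(1,1,1,2))
  • {9,10}:  v_{9} + v_{10} = v_{1} + v_{2} + v_{4} + 2·v_{6}  ⇒ sig = (2;(1,1,1,2))
  • {1,5,7}:  v_{1} + v_{5} + v_{7} = 0  ⇒ sig = (3;())
  • {1,6,7}:  v_{1} + v_{6} + v_{7} = v_{9}  ⇒ sig = (3;(1))
  • {0,3,9}:  v_{0} + v_{3} + v_{9} = v_{1} + v_{7}  ⇒ sig = (3;(1,1))
  • {1,2,7}:  v_{1} + v_{2} + v_{7} = v_{0} + v_{9}  ⇒ sig = (3;(1,1))
  • {1,2,4,5,6}:  v_{1} + v_{2} + v_{4} + v_{5} + v_{6} = v_{10}  ⇒ sig = (5;(1))

Signatures (|P|; sorted positive RHS coefficients), sorted:
{ (2;()) ×2,  (2;(1)) ×2,  (2;(1,1,1)),  (2;(1,1,1,1)) ×2,  (2;(1,1,1,2)) ×2,  (3;()),  (3;(1)),  (3;(1,1)) ×2,  (5;(1)) }


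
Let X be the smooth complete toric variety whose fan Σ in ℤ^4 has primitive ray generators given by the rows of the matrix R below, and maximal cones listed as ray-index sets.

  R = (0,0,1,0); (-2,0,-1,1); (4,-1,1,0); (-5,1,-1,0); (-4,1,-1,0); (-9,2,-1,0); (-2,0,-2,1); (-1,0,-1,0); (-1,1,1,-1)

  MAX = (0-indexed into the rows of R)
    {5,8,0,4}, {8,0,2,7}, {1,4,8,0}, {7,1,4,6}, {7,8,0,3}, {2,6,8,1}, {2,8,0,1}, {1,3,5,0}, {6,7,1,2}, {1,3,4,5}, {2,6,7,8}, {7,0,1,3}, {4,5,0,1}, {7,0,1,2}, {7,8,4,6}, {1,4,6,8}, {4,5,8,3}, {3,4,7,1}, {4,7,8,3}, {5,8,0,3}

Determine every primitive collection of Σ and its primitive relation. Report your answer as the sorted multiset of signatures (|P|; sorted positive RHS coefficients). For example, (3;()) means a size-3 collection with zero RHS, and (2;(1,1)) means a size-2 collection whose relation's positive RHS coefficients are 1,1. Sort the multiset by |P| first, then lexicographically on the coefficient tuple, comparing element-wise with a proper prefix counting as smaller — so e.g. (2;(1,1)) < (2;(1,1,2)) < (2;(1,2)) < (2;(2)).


Δ(Σ) — 9 vertices, 12 min non-faces:

  {2,4}:  v_{2} + v_{4} = 0  so sig = (2;())
  {0,6}:  v_{0} + v_{6} = v_{1}  so sig = (2;(1))
  {2,3}:  v_{2} + v_{3} = v_{0} + v_{7}  so sig = (2;(1,1))
  {2,5}:  v_{2} + v_{5} = v_{0} + v_{3}  so sig = (2;(1,1))
  {3,6}:  v_{3} + v_{6} = v_{1} + v_{4} + v_{7}  so sig = (2;(1,1,1))
  {5,6}:  v_{5} + v_{6} = v_{1} + v_{3} + v_{4}  so sig = (2;(1,1,1))
  {5,7}:  v_{5} + v_{7} = 2·v_{3}  so sig = (2;(2))
  {0,3,4}:  v_{0} + v_{3} + v_{4} = v_{5}  so sig = (3;(1))
  {0,4,7}:  v_{0} + v_{4} + v_{7} = v_{3}  so sig = (3;(1))
  {1,7,8}:  v_{1} + v_{7} + v_{8} = v_{4}  so sig = (3;(1))
  {1,3,8}:  v_{1} + v_{3} + v_{8} = v_{0} + 2·v_{4}  so sig = (3;(1,2))
  {1,5,8}:  v_{1} + v_{5} + v_{8} = 2·v_{0} + 3·v_{4}  so sig = (3;(2,3))

Hence PRS(X_Σ) =
    |P|=2: 7 collections, coeffs (), (1), (1,1), (1,1), (1,1,1), (1,1,1), (2)
    |P|=3: 5 collections, coeffs (1), (1), (1), (1,2), (2,3)


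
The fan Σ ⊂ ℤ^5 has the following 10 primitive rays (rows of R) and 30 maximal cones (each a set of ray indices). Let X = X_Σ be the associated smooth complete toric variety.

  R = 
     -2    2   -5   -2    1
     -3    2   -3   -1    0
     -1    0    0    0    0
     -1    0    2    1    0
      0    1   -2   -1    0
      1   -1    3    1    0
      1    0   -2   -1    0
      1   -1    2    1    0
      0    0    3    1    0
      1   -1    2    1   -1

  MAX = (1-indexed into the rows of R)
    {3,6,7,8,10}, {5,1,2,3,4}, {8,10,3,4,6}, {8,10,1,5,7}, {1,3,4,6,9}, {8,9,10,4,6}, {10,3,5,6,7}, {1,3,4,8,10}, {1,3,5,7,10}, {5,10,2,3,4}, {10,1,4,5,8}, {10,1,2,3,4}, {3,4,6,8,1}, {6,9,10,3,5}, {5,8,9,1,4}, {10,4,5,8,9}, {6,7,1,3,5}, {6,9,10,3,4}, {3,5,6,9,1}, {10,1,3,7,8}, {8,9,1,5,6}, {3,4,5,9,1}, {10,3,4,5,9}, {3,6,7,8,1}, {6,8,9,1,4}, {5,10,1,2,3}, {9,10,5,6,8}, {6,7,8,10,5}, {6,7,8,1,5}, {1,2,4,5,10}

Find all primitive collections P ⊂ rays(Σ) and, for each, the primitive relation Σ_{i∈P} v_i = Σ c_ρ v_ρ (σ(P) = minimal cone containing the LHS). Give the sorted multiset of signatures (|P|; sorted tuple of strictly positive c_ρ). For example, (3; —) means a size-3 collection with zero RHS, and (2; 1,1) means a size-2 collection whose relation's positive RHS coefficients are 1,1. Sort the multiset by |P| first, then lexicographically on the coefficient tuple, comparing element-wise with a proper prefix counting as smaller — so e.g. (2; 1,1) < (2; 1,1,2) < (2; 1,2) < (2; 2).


Minimal non-faces — 12 found among 10 rays, 30 max cones:

  P = {4,7}:  v_{4} + v_{7} = 0  ⟹  sig = (2; —)
  P = {7,9}:  v_{7} + v_{9} = v_{5} + v_{6}  ⟹  sig = (2; 1,1)
  P = {2,6}:  v_{2} + v_{6} = v_{3} + v_{4} + v_{5}  ⟹  sig = (2; 1,1,1)
  P = {2,8}:  v_{2} + v_{8} = v_{1} + v_{4} + v_{10}  ⟹  sig = (2; 1,1,1)
  P = {2,7}:  v_{2} + v_{7} = v_{1} + v_{3} + v_{5} + v_{10}  ⟹  sig = (2; 1,1,1,1)
  P = {2,9}:  v_{2} + v_{9} = v_{3} + 2·v_{4} + 2·v_{5}  ⟹  sig = (2; 1,2,2)
  P = {1,6,10}:  v_{1} + v_{6} + v_{10} = 0  ⟹  sig = (3; —)
  P = {3,5,8}:  v_{3} + v_{5} + v_{8} = 0  ⟹  sig = (3; —)
  P = {4,5,6}:  v_{4} + v_{5} + v_{6} = v_{9}  ⟹  sig = (3; 1)
  P = {1,9,10}:  v_{1} + v_{9} + v_{10} = v_{4} + v_{5}  ⟹  sig = (3; 1,1)
  P = {3,8,9}:  v_{3} + v_{8} + v_{9} = v_{4} + v_{6}  ⟹  sig = (3; 1,1)
  P = {1,3,4,5,10}:  v_{1} + v_{3} + v_{4} + v_{5} + v_{10} = v_{2}  ⟹  sig = (5; 1)

Hence PRS(X_Σ) =
{ (2; —),  (2; 1,1),  (2; 1,1,1) ×2,  (2; 1,1,1,1),  (2; 1,2,2),  (3; —) ×2,  (3; 1),  (3; 1,1) ×2,  (5; 1) }


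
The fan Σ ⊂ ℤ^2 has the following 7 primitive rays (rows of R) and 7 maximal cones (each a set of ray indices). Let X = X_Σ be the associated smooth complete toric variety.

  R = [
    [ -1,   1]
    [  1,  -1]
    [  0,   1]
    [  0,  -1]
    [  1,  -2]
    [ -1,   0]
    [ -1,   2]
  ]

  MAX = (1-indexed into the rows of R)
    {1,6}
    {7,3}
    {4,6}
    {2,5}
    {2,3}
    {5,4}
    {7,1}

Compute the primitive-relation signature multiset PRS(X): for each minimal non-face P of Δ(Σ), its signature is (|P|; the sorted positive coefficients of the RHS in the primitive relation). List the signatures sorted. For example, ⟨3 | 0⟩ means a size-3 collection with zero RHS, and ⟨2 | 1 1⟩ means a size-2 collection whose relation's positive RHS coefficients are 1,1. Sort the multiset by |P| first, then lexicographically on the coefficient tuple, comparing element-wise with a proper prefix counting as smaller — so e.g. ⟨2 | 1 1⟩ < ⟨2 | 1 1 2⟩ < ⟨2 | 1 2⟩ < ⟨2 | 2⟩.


|primitive collections| = 14. Relations:

  P={1,2}:  v_{1} + v_{2} = 0  ⇒ sig = ⟨2 | 0⟩
  P={3,4}:  v_{3} + v_{4} = 0  ⇒ sig = ⟨2 | 0⟩
  P={5,7}:  v_{5} + v_{7} = 0  ⇒ sig = ⟨2 | 0⟩
  P={1,3}:  v_{1} + v_{3} = v_{7}  ⇒ sig = ⟨2 | 1⟩
  P={1,4}:  v_{1} + v_{4} = v_{6}  ⇒ sig = ⟨2 | 1⟩
  P={1,5}:  v_{1} + v_{5} = v_{4}  ⇒ sig = ⟨2 | 1⟩
  P={2,4}:  v_{2} + v_{4} = v_{5}  ⇒ sig = ⟨2 | 1⟩
  P={2,6}:  v_{2} + v_{6} = v_{4}  ⇒ sig = ⟨2 | 1⟩
  P={2,7}:  v_{2} + v_{7} = v_{3}  ⇒ sig = ⟨2 | 1⟩
  P={3,5}:  v_{3} + v_{5} = v_{2}  ⇒ sig = ⟨2 | 1⟩
  P={3,6}:  v_{3} + v_{6} = v_{1}  ⇒ sig = ⟨2 | 1⟩
  P={4,7}:  v_{4} + v_{7} = v_{1}  ⇒ sig = ⟨2 | 1⟩
  P={5,6}:  v_{5} + v_{6} = 2·v_{4}  ⇒ sig = ⟨2 | 2⟩
  P={6,7}:  v_{6} + v_{7} = 2·v_{1}  ⇒ sig = ⟨2 | 2⟩

Hence PRS(X_Σ) =
[⟨2 | 0⟩, ⟨2 | 0⟩, ⟨2 | 0⟩, ⟨2 | 1⟩, ⟨2 | 1⟩, ⟨2 | 1⟩, ⟨2 | 1⟩, ⟨2 | 1⟩, ⟨2 | 1⟩, ⟨2 | 1⟩, ⟨2 | 1⟩, ⟨2 | 1⟩, ⟨2 | 2⟩, ⟨2 | 2⟩]


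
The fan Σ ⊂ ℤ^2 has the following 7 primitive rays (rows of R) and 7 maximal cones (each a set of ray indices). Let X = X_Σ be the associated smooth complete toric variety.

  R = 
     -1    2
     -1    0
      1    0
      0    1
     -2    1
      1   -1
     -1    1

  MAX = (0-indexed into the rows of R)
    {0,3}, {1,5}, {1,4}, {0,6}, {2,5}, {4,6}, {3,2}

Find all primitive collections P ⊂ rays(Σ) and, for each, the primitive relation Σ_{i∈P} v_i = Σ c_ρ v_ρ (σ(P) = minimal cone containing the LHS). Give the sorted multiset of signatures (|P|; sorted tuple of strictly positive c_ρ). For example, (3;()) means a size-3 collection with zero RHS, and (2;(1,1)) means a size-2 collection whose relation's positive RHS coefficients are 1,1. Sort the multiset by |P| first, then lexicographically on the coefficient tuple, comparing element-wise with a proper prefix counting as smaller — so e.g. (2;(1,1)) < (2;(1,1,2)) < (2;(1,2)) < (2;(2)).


Minimal non-faces — 14 found among 7 rays, 7 max cones:

  P={1,2}:  v_{1} + v_{2} = 0 — sig = (2;())
  P={5,6}:  v_{5} + v_{6} = 0 — sig = (2;())
  P={0,5}:  v_{0} + v_{5} = v_{3} — sig = (2;(1))
  P={1,3}:  v_{1} + v_{3} = v_{6} — sig = (2;(1))
  P={1,6}:  v_{1} + v_{6} = v_{4} — sig = (2;(1))
  P={2,4}:  v_{2} + v_{4} = v_{6} — sig = (2;(1))
  P={2,6}:  v_{2} + v_{6} = v_{3} — sig = (2;(1))
  P={3,5}:  v_{3} + v_{5} = v_{2} — sig = (2;(1))
  P={3,6}:  v_{3} + v_{6} = v_{0} — sig = (2;(1))
  P={4,5}:  v_{4} + v_{5} = v_{1} — sig = (2;(1))
  P={0,1}:  v_{0} + v_{1} = 2·v_{6} — sig = (2;(2))
  P={0,2}:  v_{0} + v_{2} = 2·v_{3} — sig = (2;(2))
  P={3,4}:  v_{3} + v_{4} = 2·v_{6} — sig = (2;(2))
  P={0,4}:  v_{0} + v_{4} = 3·v_{6} — sig = (2;(3))

Hence PRS(X_Σ) =
[(2;()), (2;()), (2;(1)), (2;(1)), (2;(1)), (2;(1)), (2;(1)), (2;(1)), (2;(1)), (2;(1)), (2;(2)), (2;(2)), (2;(2)), (2;(3))]


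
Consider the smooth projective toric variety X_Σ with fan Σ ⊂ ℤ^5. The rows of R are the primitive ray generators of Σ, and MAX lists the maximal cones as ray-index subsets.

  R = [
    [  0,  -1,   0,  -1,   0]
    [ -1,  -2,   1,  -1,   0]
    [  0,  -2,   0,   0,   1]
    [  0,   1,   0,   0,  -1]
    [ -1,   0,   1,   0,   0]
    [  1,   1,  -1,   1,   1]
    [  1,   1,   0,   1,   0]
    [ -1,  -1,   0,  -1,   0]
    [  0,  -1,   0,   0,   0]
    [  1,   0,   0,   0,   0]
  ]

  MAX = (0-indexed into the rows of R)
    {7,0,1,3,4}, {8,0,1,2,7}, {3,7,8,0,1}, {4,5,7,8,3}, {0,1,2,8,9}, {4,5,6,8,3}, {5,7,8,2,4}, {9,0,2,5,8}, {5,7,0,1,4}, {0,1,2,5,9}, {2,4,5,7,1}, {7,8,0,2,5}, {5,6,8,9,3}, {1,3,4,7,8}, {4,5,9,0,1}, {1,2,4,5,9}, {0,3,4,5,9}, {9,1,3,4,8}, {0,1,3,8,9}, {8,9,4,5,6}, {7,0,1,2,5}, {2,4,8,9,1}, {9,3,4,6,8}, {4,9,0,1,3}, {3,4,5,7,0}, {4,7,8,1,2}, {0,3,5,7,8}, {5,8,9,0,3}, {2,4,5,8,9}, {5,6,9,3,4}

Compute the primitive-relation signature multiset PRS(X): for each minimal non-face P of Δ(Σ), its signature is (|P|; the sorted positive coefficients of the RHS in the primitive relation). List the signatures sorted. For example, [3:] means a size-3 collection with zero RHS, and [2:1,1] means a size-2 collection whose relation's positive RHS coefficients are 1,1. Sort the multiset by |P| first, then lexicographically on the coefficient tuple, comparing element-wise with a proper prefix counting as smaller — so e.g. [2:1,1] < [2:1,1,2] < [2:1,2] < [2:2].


Σ has 11 primitive collections:

  • {6,7}:  v_{6} + v_{7} = 0  →  sig = [2:]
  • {0,6}:  v_{0} + v_{6} = v_{9}  →  sig = [2:1]
  • {2,3}:  v_{2} + v_{3} = v_{8}  →  sig = [2:1]
  • {7,9}:  v_{7} + v_{9} = v_{0}  →  sig = [2:1]
  • {1,6}:  v_{1} + v_{6} = v_{4} + v_{8} + v_{9}  →  sig = [2:1,1,1]
  • {2,6}:  v_{2} + v_{6} = v_{4} + v_{5} + 2·v_{8} + v_{9}  →  sig = [2:1,1,1,2]
  • {1,3,5}:  v_{1} + v_{3} + v_{5} = 0  →  sig = [3:]
  • {0,4,8}:  v_{0} + v_{4} + v_{8} = v_{1}  →  sig = [3:1]
  • {1,5,8}:  v_{1} + v_{5} + v_{8} = v_{2}  →  sig = [3:1]
  • {0,2,4}:  v_{0} + v_{2} + v_{4} = 2·v_{1} + v_{5}  →  sig = [3:1,2]
  • {3,4,5,8,9}:  v_{3} + v_{4} + v_{5} + v_{8} + v_{9} = v_{6}  →  sig = [5:1]

Hence PRS(X_Σ) =
    [2:]
    [2:1]
    [2:1]
    [2:1]
    [2:1,1,1]
    [2:1,1,1,2]
    [3:]
    [3:1]
    [3:1]
    [3:1,2]
    [5:1]


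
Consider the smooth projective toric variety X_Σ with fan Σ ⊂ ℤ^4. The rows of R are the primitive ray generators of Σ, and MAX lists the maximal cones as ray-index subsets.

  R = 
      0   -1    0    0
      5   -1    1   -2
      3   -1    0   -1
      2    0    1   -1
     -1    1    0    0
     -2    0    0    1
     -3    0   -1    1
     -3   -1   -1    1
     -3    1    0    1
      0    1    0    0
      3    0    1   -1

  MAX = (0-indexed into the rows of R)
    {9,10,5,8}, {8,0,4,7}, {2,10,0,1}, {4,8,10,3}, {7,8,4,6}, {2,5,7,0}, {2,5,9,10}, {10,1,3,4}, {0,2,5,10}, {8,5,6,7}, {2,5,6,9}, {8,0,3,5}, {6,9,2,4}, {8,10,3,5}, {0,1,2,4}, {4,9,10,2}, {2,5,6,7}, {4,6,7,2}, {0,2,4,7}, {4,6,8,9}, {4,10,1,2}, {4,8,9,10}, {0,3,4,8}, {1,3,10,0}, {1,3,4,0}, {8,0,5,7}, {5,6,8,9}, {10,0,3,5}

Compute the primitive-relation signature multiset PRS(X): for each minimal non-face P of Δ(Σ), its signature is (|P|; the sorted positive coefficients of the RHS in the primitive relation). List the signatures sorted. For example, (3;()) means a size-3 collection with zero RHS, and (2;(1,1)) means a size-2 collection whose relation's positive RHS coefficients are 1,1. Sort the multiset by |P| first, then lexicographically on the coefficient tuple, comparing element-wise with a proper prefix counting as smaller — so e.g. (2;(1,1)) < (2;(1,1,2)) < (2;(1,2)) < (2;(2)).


Δ(Σ) — 11 vertices, 18 min non-faces:

  P = {0,9}:  v_{0} + v_{9} = 0  ⟹  sig = (2;())
  P = {2,8}:  v_{2} + v_{8} = 0  ⟹  sig = (2;())
  P = {6,10}:  v_{6} + v_{10} = 0  ⟹  sig = (2;())
  P = {0,6}:  v_{0} + v_{6} = v_{7}  ⟹  sig = (2;(1))
  P = {1,8}:  v_{1} + v_{8} = v_{3}  ⟹  sig = (2;(1))
  P = {2,3}:  v_{2} + v_{3} = v_{1}  ⟹  sig = (2;(1))
  P = {4,5}:  v_{4} + v_{5} = v_{8}  ⟹  sig = (2;(1))
  P = {7,9}:  v_{7} + v_{9} = v_{6}  ⟹  sig = (2;(1))
  P = {7,10}:  v_{7} + v_{10} = v_{0}  ⟹  sig = (2;(1))
  P = {1,5}:  v_{1} + v_{5} = v_{0} + v_{10}  ⟹  sig = (2;(1,1))
  P = {3,6}:  v_{3} + v_{6} = v_{0} + v_{4}  ⟹  sig = (2;(1,1))
  P = {3,9}:  v_{3} + v_{9} = v_{4} + v_{10}  ⟹  sig = (2;(1,1))
  P = {1,6}:  v_{1} + v_{6} = v_{0} + v_{2} + v_{4}  ⟹  sig = (2;(1,1,1))
  P = {1,9}:  v_{1} + v_{9} = v_{2} + v_{4} + v_{10}  ⟹  sig = (2;(1,1,1))
  P = {1,7}:  v_{1} + v_{7} = 2·v_{0} + v_{2} + v_{4}  ⟹  sig = (2;(1,1,2))
  P = {3,7}:  v_{3} + v_{7} = 2·v_{0} + v_{4}  ⟹  sig = (2;(1,2))
  P = {0,4,10}:  v_{0} + v_{4} + v_{10} = v_{3}  ⟹  sig = (3;(1))
  P = {0,8,10}:  v_{0} + v_{8} + v_{10} = v_{3} + v_{5}  ⟹  sig = (3;(1,1))

Hence PRS(X_Σ) =
[(2;()), (2;()), (2;()), (2;(1)), (2;(1)), (2;(1)), (2;(1)), (2;(1)), (2;(1)), (2;(1,1)), (2;(1,1)), (2;(1,1)), (2;(1,1,1)), (2;(1,1,1)), (2;(1,1,2)), (2;(1,2)), (3;(1)), (3;(1,1))]


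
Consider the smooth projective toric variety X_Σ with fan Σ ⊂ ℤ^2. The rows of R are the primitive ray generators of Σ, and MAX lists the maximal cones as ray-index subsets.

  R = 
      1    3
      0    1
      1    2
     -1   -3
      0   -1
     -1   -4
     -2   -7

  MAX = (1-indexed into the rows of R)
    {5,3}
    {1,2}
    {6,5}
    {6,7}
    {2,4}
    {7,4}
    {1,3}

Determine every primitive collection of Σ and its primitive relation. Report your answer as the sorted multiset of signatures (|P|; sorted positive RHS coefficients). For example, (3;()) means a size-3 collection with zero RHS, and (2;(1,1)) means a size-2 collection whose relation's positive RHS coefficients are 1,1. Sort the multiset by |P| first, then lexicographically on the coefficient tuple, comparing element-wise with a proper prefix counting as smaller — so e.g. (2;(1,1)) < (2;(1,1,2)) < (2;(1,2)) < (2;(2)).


Σ has 14 primitive collections:

  P = {1,4}:  v_{1} + v_{4} = 0  ⟹  sig = (2;())
  P = {2,5}:  v_{2} + v_{5} = 0  ⟹  sig = (2;())
  P = {1,5}:  v_{1} + v_{5} = v_{3}  ⟹  sig = (2;(1))
  P = {1,6}:  v_{1} + v_{6} = v_{5}  ⟹  sig = (2;(1))
  P = {1,7}:  v_{1} + v_{7} = v_{6}  ⟹  sig = (2;(1))
  P = {2,3}:  v_{2} + v_{3} = v_{1}  ⟹  sig = (2;(1))
  P = {2,6}:  v_{2} + v_{6} = v_{4}  ⟹  sig = (2;(1))
  P = {3,4}:  v_{3} + v_{4} = v_{5}  ⟹  sig = (2;(1))
  P = {4,5}:  v_{4} + v_{5} = v_{6}  ⟹  sig = (2;(1))
  P = {4,6}:  v_{4} + v_{6} = v_{7}  ⟹  sig = (2;(1))
  P = {3,7}:  v_{3} + v_{7} = v_{5} + v_{6}  ⟹  sig = (2;(1,1))
  P = {2,7}:  v_{2} + v_{7} = 2·v_{4}  ⟹  sig = (2;(2))
  P = {3,6}:  v_{3} + v_{6} = 2·v_{5}  ⟹  sig = (2;(2))
  P = {5,7}:  v_{5} + v_{7} = 2·v_{6}  ⟹  sig = (2;(2))

so the primitive-relation signature multiset is
{ (2;()) ×2,  (2;(1)) ×8,  (2;(1,1)),  (2;(2)) ×3 }


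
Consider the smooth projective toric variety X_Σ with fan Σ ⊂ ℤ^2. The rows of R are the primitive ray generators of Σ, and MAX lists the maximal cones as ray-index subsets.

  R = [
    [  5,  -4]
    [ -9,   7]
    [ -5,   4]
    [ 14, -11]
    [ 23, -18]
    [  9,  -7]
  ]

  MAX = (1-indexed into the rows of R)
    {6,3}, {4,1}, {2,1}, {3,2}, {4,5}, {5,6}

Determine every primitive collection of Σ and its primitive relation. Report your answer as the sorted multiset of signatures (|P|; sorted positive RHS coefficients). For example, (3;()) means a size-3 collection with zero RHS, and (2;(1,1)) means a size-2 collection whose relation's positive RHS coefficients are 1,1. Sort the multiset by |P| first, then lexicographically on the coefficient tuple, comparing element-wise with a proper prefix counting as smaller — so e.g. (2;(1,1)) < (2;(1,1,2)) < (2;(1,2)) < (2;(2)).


9 collections generate NE(X_Σ); each relation:

  P={1,3}:  v_{1} + v_{3} = 0 — sig = (2;())
  P={2,6}:  v_{2} + v_{6} = 0 — sig = (2;())
  P={1,6}:  v_{1} + v_{6} = v_{4} — sig = (2;(1))
  P={2,4}:  v_{2} + v_{4} = v_{1} — sig = (2;(1))
  P={2,5}:  v_{2} + v_{5} = v_{4} — sig = (2;(1))
  P={3,4}:  v_{3} + v_{4} = v_{6} — sig = (2;(1))
  P={4,6}:  v_{4} + v_{6} = v_{5} — sig = (2;(1))
  P={1,5}:  v_{1} + v_{5} = 2·v_{4} — sig = (2;(2))
  P={3,5}:  v_{3} + v_{5} = 2·v_{6} — sig = (2;(2))

Sorted signature multiset PRS(X):
    (2;())
    (2;())
    (2;(1))
    (2;(1))
    (2;(1))
    (2;(1))
    (2;(1))
    (2;(2))
    (2;(2))


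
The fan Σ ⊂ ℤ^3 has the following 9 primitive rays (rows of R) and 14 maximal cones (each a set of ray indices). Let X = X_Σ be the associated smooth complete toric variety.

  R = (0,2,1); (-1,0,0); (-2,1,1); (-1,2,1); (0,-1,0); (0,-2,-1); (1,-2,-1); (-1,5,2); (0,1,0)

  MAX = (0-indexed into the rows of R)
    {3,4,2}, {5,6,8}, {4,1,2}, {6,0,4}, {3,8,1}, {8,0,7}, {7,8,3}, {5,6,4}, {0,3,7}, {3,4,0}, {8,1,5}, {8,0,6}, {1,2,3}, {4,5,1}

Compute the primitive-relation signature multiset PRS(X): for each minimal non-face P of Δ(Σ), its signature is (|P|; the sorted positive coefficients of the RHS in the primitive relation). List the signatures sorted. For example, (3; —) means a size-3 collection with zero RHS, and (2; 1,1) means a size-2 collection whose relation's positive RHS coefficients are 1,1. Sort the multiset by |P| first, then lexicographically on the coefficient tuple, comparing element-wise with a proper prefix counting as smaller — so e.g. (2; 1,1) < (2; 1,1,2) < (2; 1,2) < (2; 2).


Δ(Σ) — 9 vertices, 17 min non-faces:

  P = {0,5}:  v_{0} + v_{5} = 0  ⇒ sig = (2; —)
  P = {3,6}:  v_{3} + v_{6} = 0  ⇒ sig = (2; —)
  P = {4,8}:  v_{4} + v_{8} = 0  ⇒ sig = (2; —)
  P = {0,1}:  v_{0} + v_{1} = v_{3}  ⇒ sig = (2; 1)
  P = {1,6}:  v_{1} + v_{6} = v_{5}  ⇒ sig = (2; 1)
  P = {3,5}:  v_{3} + v_{5} = v_{1}  ⇒ sig = (2; 1)
  P = {2,6}:  v_{2} + v_{6} = v_{1} + v_{4}  ⇒ sig = (2; 1,1)
  P = {2,8}:  v_{2} + v_{8} = v_{1} + v_{3}  ⇒ sig = (2; 1,1)
  P = {4,7}:  v_{4} + v_{7} = v_{0} + v_{3}  ⇒ sig = (2; 1,1)
  P = {5,7}:  v_{5} + v_{7} = v_{3} + v_{8}  ⇒ sig = (2; 1,1)
  P = {6,7}:  v_{6} + v_{7} = v_{0} + v_{8}  ⇒ sig = (2; 1,1)
  P = {0,2}:  v_{0} + v_{2} = 2·v_{3} + v_{4}  ⇒ sig = (2; 1,2)
  P = {1,7}:  v_{1} + v_{7} = 2·v_{3} + v_{8}  ⇒ sig = (2; 1,2)
  P = {2,5}:  v_{2} + v_{5} = 2·v_{1} + v_{4}  ⇒ sig = (2; 1,2)
  P = {2,7}:  v_{2} + v_{7} = 3·v_{3}  ⇒ sig = (2; 3)
  P = {0,3,8}:  v_{0} + v_{3} + v_{8} = v_{7}  ⇒ sig = (3; 1)
  P = {1,3,4}:  v_{1} + v_{3} + v_{4} = v_{2}  ⇒ sig = (3; 1)

so the primitive-relation signature multiset is
    (2; —)
    (2; —)
    (2; —)
    (2; 1)
    (2; 1)
    (2; 1)
    (2; 1,1)
    (2; 1,1)
    (2; 1,1)
    (2; 1,1)
    (2; 1,1)
    (2; 1,2)
    (2; 1,2)
    (2; 1,2)
    (2; 3)
    (3; 1)
    (3; 1)


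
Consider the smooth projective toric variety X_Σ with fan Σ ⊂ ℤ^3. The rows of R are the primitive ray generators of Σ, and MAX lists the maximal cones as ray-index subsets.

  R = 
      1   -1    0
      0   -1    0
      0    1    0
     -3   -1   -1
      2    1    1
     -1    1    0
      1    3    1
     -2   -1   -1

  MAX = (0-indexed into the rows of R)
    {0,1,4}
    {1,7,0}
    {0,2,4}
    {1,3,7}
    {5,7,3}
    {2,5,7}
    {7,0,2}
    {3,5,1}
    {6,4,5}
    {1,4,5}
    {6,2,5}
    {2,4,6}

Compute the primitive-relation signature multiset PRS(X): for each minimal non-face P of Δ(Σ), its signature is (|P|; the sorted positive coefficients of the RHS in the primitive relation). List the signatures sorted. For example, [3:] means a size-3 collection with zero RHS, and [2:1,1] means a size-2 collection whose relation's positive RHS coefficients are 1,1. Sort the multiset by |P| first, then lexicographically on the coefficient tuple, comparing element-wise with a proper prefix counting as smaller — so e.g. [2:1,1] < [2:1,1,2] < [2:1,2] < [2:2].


Minimal non-faces — 12 found among 8 rays, 12 max cones:

  {0,5}:  v_{0} + v_{5} = 0 ; sig = [2:]
  {1,2}:  v_{1} + v_{2} = 0 ; sig = [2:]
  {4,7}:  v_{4} + v_{7} = 0 ; sig = [2:]
  {0,3}:  v_{0} + v_{3} = v_{1} + v_{7} ; sig = [2:1,1]
  {0,6}:  v_{0} + v_{6} = v_{2} + v_{4} ; sig = [2:1,1]
  {1,6}:  v_{1} + v_{6} = v_{4} + v_{5} ; sig = [2:1,1]
  {2,3}:  v_{2} + v_{3} = v_{5} + v_{7} ; sig = [2:1,1]
  {3,4}:  v_{3} + v_{4} = v_{1} + v_{5} ; sig = [2:1,1]
  {6,7}:  v_{6} + v_{7} = v_{2} + v_{5} ; sig = [2:1,1]
  {3,6}:  v_{3} + v_{6} = 2·v_{5} ; sig = [2:2]
  {1,5,7}:  v_{1} + v_{5} + v_{7} = v_{3} ; sig = [3:1]
  {2,4,5}:  v_{2} + v_{4} + v_{5} = v_{6} ; sig = [3:1]

Sorted signature multiset PRS(X):
{ [2:] ×3,  [2:1,1] ×6,  [2:2],  [3:1] ×2 }
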